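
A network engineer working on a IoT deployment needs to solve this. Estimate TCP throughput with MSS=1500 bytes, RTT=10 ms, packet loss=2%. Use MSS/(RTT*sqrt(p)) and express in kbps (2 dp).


Given: MSS = 1500 bytes, RTT = 10 ms, loss = 2%
RTT in seconds = 10 / 1000 = 0.01
Loss rate = 2% = 0.02
sqrt(loss) = sqrt(0.02) = 0.141421356237
Throughput (bytes/s) = 1500 / (0.01 * 0.141421356237) = 1060660.1718
Throughput (kbps) = 1060660.1718 * 8 / 1000 = 8485.281374 -> 8485.28 kbps (2 dp)

8485.28


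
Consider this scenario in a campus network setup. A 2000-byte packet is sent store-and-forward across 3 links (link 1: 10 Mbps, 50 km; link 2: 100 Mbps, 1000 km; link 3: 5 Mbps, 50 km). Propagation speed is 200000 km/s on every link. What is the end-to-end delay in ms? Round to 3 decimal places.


Packet = 2000 bytes = 16000 bits. Store-and-forward: sum (t_trans + t_prop) per link.
Link 1: t_trans = 16000/(10*10^6) s = 1.6000 ms; t_prop = 50/200000 s = 0.2500 ms; subtotal = 1.8500 ms
Link 2: t_trans = 16000/(100*10^6) s = 0.1600 ms; t_prop = 1000/200000 s = 5.0000 ms; subtotal = 5.1600 ms
Link 3: t_trans = 16000/(5*10^6) s = 3.2000 ms; t_prop = 50/200000 s = 0.2500 ms; subtotal = 3.4500 ms
End-to-end = 1.8500 + 5.1600 + 3.4500 = 10.4600 ms -> 10.460 ms (3 dp)

10.460


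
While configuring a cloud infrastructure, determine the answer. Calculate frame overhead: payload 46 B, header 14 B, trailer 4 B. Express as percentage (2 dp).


Given: payload = 46 B, header = 14 B, trailer = 4 B
Overhead bytes = header + trailer = 14 + 4 = 18
Total frame = payload + overhead = 46 + 18 = 64
Overhead % = 18 / 64 * 100 = 28.1250% -> 28.13% (2 dp)

28.13


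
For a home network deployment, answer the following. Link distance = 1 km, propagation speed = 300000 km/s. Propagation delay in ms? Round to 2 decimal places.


Given: distance = 1 km, speed = 300000 km/s
Delay = distance / speed = 1 / 300000 seconds
Delay in ms = 1 * 1000 / 300000
Delay = 0.0033 ms
Rounded to 2 dp = 0.00 ms

0.00


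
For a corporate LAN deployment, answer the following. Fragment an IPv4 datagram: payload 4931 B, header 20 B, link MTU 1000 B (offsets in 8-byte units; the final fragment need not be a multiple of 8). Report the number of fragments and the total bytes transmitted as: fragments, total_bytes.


Max data per non-final fragment = floor((MTU - header)/8)*8 = floor((1000 - 20)/8)*8 = floor(980/8)*8 = 976 B
Final fragment needs no 8-byte alignment: it can carry up to MTU - header = 980 B
Non-final fragments needed = ceil((payload - 980) / 976) = ceil(3951/976) = ceil(4.0482) = 5
Number of fragments = 5 + 1 = 6
Fragment sizes (data): 5 * 976 B + 51 B (last, 51 <= 980 OK)
Total bytes sent = payload + n_frags * header = 4931 + 6*20 = 4931 + 120 = 5051 B

6, 5051


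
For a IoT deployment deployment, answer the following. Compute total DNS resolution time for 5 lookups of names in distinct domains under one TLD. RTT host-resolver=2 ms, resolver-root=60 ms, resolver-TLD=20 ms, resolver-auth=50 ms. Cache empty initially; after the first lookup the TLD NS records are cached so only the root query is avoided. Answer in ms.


Lookup 1 (cold cache): local + root + TLD + auth = 2 + 60 + 20 + 50 = 132 ms
Lookups 2..5 (TLD NS cached -> skip root; new domain -> still ask TLD and auth): local + TLD + auth = 2 + 20 + 50 = 72 ms each
Remaining 4 lookups: 4 * 72 = 288 ms
Total = 132 + 288 = 420 ms

420


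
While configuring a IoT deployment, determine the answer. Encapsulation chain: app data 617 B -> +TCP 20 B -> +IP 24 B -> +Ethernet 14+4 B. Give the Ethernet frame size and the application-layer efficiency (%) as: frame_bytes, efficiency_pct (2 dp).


TCP segment = 617 + 20 = 637 B
IP packet = 637 + 24 = 661 B
Ethernet frame = 661 + 14 + 4 = 679 B
Efficiency = app / frame = 617 / 679 = 0.908689 = 90.8689% -> 90.87% (2 dp)

679, 90.87


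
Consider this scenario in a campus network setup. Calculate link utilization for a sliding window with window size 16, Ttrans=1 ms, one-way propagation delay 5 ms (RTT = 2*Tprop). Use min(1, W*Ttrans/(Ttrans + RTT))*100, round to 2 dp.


Given: W = 16, Ttrans = 1 ms, RTT = 10 ms (= 2 * Tprop, Tprop = 5 ms)
Cycle time = Ttrans + RTT = 1 + 10 = 11 ms (first packet sent until its ACK returns)
W * Ttrans = 16 * 1 = 16 ms of sending per cycle
W * Ttrans / (Ttrans + RTT) = 16 / 11 = 1.454545
U = min(1, 1.454545) = 1.000000
U% = 100.00%

100.00


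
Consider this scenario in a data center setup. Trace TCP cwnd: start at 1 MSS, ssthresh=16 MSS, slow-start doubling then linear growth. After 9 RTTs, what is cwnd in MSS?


RTT 0: cwnd = 1 MSS (initial)
RTT 1: cwnd = 2 MSS (slow start, doubled)
RTT 2: cwnd = 4 MSS (slow start, doubled)
RTT 3: cwnd = 8 MSS (slow start, doubled)
RTT 4: cwnd = 16 MSS (slow start, doubled)
RTT 5: cwnd = 17 MSS (congestion avoidance, +1)
RTT 6: cwnd = 18 MSS (congestion avoidance, +1)
RTT 7: cwnd = 19 MSS (congestion avoidance, +1)
RTT 8: cwnd = 20 MSS (congestion avoidance, +1)
RTT 9: cwnd = 21 MSS (congestion avoidance, +1)

21


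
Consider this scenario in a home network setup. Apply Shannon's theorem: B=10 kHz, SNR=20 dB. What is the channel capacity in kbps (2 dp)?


Given: B = 10 kHz, SNR = 20 dB
SNR linear = 10^(20/10) = 100
1 + SNR = 101
log2(101) = 6.6582114828
C = 10 * 1000 * 6.6582114828 = 66582.1148 bps
C = 66.582115 kbps -> 66.58 kbps (2 dp)

66.58


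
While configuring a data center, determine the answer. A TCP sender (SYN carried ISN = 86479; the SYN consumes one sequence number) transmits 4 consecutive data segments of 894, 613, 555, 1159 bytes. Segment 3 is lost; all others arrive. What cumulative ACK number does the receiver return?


SYN uses sequence number 86479; first data byte = ISN + 1 = 86480.
Segment 1: SEQ = 86480, len = 894 B, covers [86480, 87373]
Segment 2: SEQ = 87374, len = 613 B, covers [87374, 87986]
Segment 3: SEQ = 87987, len = 555 B, covers [87987, 88541] [LOST]
Segment 4: SEQ = 88542, len = 1159 B, covers [88542, 89700]
In-order data received: bytes [86480, 87986] (segments 1..2).
Segment 3 missing -> gap begins at byte 87987; later segments buffered out of order.
Cumulative ACK = next expected in-order byte = 86480 + 894 + 613 = 87987

87987


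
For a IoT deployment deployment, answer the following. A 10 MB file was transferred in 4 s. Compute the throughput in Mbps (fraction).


Given: file = 10 MB, time = 4 s
File in Mb = 10 * 8 = 80 Mb
Throughput = 80 / 4 Mbps
Throughput = 20 Mbps

20


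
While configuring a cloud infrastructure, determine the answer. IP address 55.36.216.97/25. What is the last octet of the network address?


Given: IP = 55.36.216.97, prefix = /25
Subnet mask = 255.255.255.128
Last octet of IP: 97
Last octet of mask: 128
Network last octet = 97 AND 128 = 0

0


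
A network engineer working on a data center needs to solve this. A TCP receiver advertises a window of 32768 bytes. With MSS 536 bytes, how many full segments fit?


Given: RWND = 32768 bytes, MSS = 536 bytes
Full segments = floor(RWND / MSS)
Full segments = floor(32768 / 536)
Full segments = floor(61.1343) = 61

61


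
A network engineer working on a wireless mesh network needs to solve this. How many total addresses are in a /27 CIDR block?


Given: CIDR prefix /27
Host bits = 32 - 27 = 5
Total addresses = 2^5 = 32

32


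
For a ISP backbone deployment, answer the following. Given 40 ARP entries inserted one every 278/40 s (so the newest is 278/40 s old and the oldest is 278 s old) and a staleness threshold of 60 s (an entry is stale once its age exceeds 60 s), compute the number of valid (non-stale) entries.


Ages are k * 278/40 s for k = 1..40 (spacing = 6.9500 s).
Entry k is valid iff k * 278/40 <= 60 iff k <= 40 * 60 / 278 = 8.6331
n_valid = floor(8.6331) = 8
(n_stale = 40 - 8 = 32)

8


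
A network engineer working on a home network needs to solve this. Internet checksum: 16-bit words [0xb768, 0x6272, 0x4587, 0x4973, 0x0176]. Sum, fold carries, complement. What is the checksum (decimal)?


Given words: [0xb768, 0x6272, 0x4587, 0x4973, 0x0176]
Step 1: Sum all words
Raw sum = 46952 + 25202 + 17799 + 18803 + 374 = 109130
Step 2: Fold carry: (43594 + 1) = 43595
One's complement = ~43595 & 0xFFFF = 21940

21940


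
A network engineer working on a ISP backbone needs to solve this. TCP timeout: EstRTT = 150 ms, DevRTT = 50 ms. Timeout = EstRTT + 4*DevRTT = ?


Given: EstRTT = 150 ms, DevRTT = 50 ms
Timeout = EstRTT + 4 * DevRTT
4 * DevRTT = 4 * 50 = 200
Timeout = 150 + 200 = 350 ms

350


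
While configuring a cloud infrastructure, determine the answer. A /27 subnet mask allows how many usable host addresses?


Given: subnet mask /27
Host bits = 32 - 27 = 5
Total addresses = 2^5 = 32
Usable hosts = 32 - 2 (network + broadcast) = 30

30


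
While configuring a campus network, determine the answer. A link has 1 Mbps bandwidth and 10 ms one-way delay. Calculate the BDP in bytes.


Given: bandwidth = 1 Mbps, delay = 10 ms
BDP in bits = 1 * 10^6 * 10 / 1000
BDP in bits = 10000
BDP in bytes = 10000 / 8 = 1250

1250


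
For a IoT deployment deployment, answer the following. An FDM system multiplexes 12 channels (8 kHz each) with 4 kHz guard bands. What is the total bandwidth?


Given: 12 channels, 8 kHz each, guard = 4 kHz
Channel bandwidth = 12 * 8 = 96 kHz
Guard bands = 11 gaps * 4 kHz = 44 kHz
Total = 96 + 44 = 140 kHz

140


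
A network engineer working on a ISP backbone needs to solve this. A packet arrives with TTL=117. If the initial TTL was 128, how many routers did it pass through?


Given: initial TTL = 128, received TTL = 117
Hops = initial TTL - received TTL
Hops = 128 - 117 = 11

11


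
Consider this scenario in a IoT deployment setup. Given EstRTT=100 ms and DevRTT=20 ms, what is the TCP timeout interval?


Given: EstRTT = 100 ms, DevRTT = 20 ms
Timeout = EstRTT + 4 * DevRTT
4 * DevRTT = 4 * 20 = 80
Timeout = 100 + 80 = 180 ms

180


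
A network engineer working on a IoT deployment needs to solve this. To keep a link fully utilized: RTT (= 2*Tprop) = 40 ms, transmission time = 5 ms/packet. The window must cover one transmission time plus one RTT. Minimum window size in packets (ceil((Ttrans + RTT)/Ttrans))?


Given: Ttrans = 5 ms, RTT = 40 ms (= 2 * Tprop, Tprop = 20 ms)
Time until first ACK returns = Ttrans + RTT = 5 + 40 = 45 ms
Need W * Ttrans >= Ttrans + RTT  ->  W >= (Ttrans + RTT) / Ttrans
(Ttrans + RTT) / Ttrans = 45 / 5 = 9
W_min = ceil(9) = 9

9


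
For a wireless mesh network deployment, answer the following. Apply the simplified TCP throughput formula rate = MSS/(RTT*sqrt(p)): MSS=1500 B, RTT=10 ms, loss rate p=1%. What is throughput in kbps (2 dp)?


Given: MSS = 1500 bytes, RTT = 10 ms, loss = 1%
RTT in seconds = 10 / 1000 = 0.01
Loss rate = 1% = 0.01
sqrt(loss) = sqrt(0.01) = 0.1
Throughput (bytes/s) = 1500 / (0.01 * 0.1) = 1500000.0000
Throughput (kbps) = 1500000.0000 * 8 / 1000 = 12000.000000 -> 12000.00 kbps (2 dp)

12000.00


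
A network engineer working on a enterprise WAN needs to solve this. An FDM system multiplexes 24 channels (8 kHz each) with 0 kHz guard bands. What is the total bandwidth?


Given: 24 channels, 8 kHz each, guard = 0 kHz
Channel bandwidth = 24 * 8 = 192 kHz
Guard bands = 23 gaps * 0 kHz = 0 kHz
Total = 192 + 0 = 192 kHz

192


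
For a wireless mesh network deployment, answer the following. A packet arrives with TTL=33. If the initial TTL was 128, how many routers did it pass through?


Given: initial TTL = 128, received TTL = 33
Hops = initial TTL - received TTL
Hops = 128 - 33 = 95

95


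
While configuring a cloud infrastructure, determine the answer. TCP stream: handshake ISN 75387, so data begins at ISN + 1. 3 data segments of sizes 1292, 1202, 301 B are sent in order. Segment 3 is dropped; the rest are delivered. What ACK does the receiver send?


SYN uses sequence number 75387; first data byte = ISN + 1 = 75388.
Segment 1: SEQ = 75388, len = 1292 B, covers [75388, 76679]
Segment 2: SEQ = 76680, len = 1202 B, covers [76680, 77881]
Segment 3: SEQ = 77882, len = 301 B, covers [77882, 78182] [LOST]
In-order data received: bytes [75388, 77881] (segments 1..2).
Segment 3 missing -> gap begins at byte 77882.
Cumulative ACK = next expected in-order byte = 75388 + 1292 + 1202 = 77882

77882


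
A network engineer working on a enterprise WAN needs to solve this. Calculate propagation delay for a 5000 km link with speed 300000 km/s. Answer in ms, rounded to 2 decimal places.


Given: distance = 5000 km, speed = 300000 km/s
Delay = distance / speed = 5000 / 300000 seconds
Delay in ms = 5000 * 1000 / 300000
Delay = 16.6667 ms
Rounded to 2 dp = 16.67 ms

16.67


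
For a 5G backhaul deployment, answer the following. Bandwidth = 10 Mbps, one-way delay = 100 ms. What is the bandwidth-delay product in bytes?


Given: bandwidth = 10 Mbps, delay = 100 ms
BDP in bits = 10 * 10^6 * 100 / 1000
BDP in bits = 1000000
BDP in bytes = 1000000 / 8 = 125000

125000


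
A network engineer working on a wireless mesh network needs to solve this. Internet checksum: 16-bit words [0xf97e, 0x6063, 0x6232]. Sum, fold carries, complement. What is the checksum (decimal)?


Given words: [0xf97e, 0x6063, 0x6232]
Step 1: Sum all words
Raw sum = 63870 + 24675 + 25138 = 113683
Step 2: Fold carry: (48147 + 1) = 48148
One's complement = ~48148 & 0xFFFF = 17387

17387


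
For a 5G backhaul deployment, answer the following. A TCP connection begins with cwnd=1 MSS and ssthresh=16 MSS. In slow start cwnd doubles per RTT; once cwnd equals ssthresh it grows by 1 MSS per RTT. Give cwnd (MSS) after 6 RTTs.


RTT 0: cwnd = 1 MSS (initial)
RTT 1: cwnd = 2 MSS (slow start, doubled)
RTT 2: cwnd = 4 MSS (slow start, doubled)
RTT 3: cwnd = 8 MSS (slow start, doubled)
RTT 4: cwnd = 16 MSS (slow start, doubled)
RTT 5: cwnd = 17 MSS (congestion avoidance, +1)
RTT 6: cwnd = 18 MSS (congestion avoidance, +1)

18


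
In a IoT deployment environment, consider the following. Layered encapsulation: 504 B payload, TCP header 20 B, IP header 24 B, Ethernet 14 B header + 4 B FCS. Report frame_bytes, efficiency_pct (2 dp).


TCP segment = 504 + 20 = 524 B
IP packet = 524 + 24 = 548 B
Ethernet frame = 548 + 14 + 4 = 566 B
Efficiency = app / frame = 504 / 566 = 0.890459 = 89.0459% -> 89.05% (2 dp)

566, 89.05


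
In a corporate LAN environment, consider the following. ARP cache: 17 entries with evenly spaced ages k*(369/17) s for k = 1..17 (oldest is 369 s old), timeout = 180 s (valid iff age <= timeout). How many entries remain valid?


Ages are k * 369/17 s for k = 1..17 (spacing = 21.7059 s).
Entry k is valid iff k * 369/17 <= 180 iff k <= 17 * 180 / 369 = 8.2927
n_valid = floor(8.2927) = 8
(n_stale = 17 - 8 = 9)

8


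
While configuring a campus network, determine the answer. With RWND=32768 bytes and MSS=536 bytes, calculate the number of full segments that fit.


Given: RWND = 32768 bytes, MSS = 536 bytes
Full segments = floor(RWND / MSS)
Full segments = floor(32768 / 536)
Full segments = floor(61.1343) = 61

61


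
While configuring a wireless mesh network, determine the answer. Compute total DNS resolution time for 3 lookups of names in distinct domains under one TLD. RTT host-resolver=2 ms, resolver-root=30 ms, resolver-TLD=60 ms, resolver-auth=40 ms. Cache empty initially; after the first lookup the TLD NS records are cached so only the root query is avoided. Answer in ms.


Lookup 1 (cold cache): local + root + TLD + auth = 2 + 30 + 60 + 40 = 132 ms
Lookups 2..3 (TLD NS cached -> skip root; new domain -> still ask TLD and auth): local + TLD + auth = 2 + 60 + 40 = 102 ms each
Remaining 2 lookups: 2 * 102 = 204 ms
Total = 132 + 204 = 336 ms

336


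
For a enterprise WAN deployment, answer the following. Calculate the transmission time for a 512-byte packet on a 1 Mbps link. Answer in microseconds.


Given: packet = 512 bytes, bandwidth = 1 Mbps
Packet in bits = 512 * 8 = 4096 bits
Bandwidth = 1 * 10^6 = 1000000 bps
Time = 4096 / 1000000 seconds
Time in us = 4096 * 10^6 / 1000000 = 4096

4096


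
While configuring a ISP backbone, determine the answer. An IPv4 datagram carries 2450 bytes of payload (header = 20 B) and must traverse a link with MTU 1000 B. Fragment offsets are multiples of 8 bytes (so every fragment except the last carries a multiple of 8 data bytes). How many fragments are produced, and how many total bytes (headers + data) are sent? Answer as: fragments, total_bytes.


Max data per non-final fragment = floor((MTU - header)/8)*8 = floor((1000 - 20)/8)*8 = floor(980/8)*8 = 976 B
Final fragment needs no 8-byte alignment: it can carry up to MTU - header = 980 B
Non-final fragments needed = ceil((payload - 980) / 976) = ceil(1470/976) = ceil(1.5061) = 2
Number of fragments = 2 + 1 = 3
Fragment sizes (data): 2 * 976 B + 498 B (last, 498 <= 980 OK)
Total bytes sent = payload + n_frags * header = 2450 + 3*20 = 2450 + 60 = 2510 B

3, 2510


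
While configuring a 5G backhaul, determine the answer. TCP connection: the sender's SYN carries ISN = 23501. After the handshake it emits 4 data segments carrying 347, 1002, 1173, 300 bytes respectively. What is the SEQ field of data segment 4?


The SYN occupies sequence number ISN = 23501, so the first data byte is ISN + 1 = 23502.
SEQ of data segment i = (ISN + 1) + sum of payload sizes of segments 1..i-1.
Segment 1: SEQ = 23502, payload = 347 bytes
Segment 2: SEQ = 23849, payload = 1002 bytes
Segment 3: SEQ = 24851, payload = 1173 bytes
Segment 4: SEQ = 26024, payload = 300 bytes
SEQ of segment 4 = 23502 + 347 + 1002 + 1173 = 26024

26024


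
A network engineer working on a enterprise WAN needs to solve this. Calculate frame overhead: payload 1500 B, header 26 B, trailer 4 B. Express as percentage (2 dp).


Given: payload = 1500 B, header = 26 B, trailer = 4 B
Overhead bytes = header + trailer = 26 + 4 = 30
Total frame = payload + overhead = 1500 + 30 = 1530
Overhead % = 30 / 1530 * 100 = 1.9608% -> 1.96% (2 dp)

1.96


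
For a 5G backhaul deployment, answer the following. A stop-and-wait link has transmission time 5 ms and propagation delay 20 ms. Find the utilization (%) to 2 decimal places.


Given: Ttrans = 5 ms, Tprop = 20 ms
RTT = 2 * Tprop = 2 * 20 = 40 ms
U = Ttrans / (Ttrans + RTT)
U = 5 / (5 + 40)
U = 5 / 45 = 0.111111
U% = 11.11%

11.11


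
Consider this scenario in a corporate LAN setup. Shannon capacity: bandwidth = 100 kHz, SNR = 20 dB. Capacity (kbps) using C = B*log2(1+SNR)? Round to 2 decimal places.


Given: B = 100 kHz, SNR = 20 dB
SNR linear = 10^(20/10) = 100
1 + SNR = 101
log2(101) = 6.6582114828
C = 100 * 1000 * 6.6582114828 = 665821.1483 bps
C = 665.821148 kbps -> 665.82 kbps (2 dp)

665.82


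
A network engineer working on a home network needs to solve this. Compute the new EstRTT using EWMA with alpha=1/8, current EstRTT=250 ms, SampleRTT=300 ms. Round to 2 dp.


Given: EstRTT = 250 ms, SampleRTT = 300 ms, alpha = 1/8
New EstRTT = (1 - alpha) * EstRTT + alpha * SampleRTT
(7/8) * 250 = 218.75
(1/8) * 300 = 37.5
New EstRTT = 218.75 + 37.5 = 256.25 ms -> 256.25 ms (2 dp)

256.25


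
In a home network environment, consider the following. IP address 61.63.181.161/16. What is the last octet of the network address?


Given: IP = 61.63.181.161, prefix = /16
Subnet mask = 255.255.0.0
Last octet of IP: 161
Last octet of mask: 0
Network last octet = 161 AND 0 = 0

0


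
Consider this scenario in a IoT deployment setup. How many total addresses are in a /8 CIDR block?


Given: CIDR prefix /8
Host bits = 32 - 8 = 24
Total addresses = 2^24 = 16777216

16777216


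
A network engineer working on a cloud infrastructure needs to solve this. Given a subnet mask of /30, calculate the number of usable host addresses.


Given: subnet mask /30
Host bits = 32 - 30 = 2
Total addresses = 2^2 = 4
Usable hosts = 4 - 2 (network + broadcast) = 2

2


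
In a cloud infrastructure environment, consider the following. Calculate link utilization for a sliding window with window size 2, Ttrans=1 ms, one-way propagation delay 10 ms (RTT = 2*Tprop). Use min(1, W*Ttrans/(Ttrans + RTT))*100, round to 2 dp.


Given: W = 2, Ttrans = 1 ms, RTT = 20 ms (= 2 * Tprop, Tprop = 10 ms)
Cycle time = Ttrans + RTT = 1 + 20 = 21 ms (first packet sent until its ACK returns)
W * Ttrans = 2 * 1 = 2 ms of sending per cycle
W * Ttrans / (Ttrans + RTT) = 2 / 21 = 0.095238
U = min(1, 0.095238) = 0.095238
U% = 9.52%

9.52


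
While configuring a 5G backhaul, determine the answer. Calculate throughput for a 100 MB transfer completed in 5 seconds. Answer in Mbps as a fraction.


Given: file = 100 MB, time = 5 s
File in Mb = 100 * 8 = 800 Mb
Throughput = 800 / 5 Mbps
Throughput = 160 Mbps

160


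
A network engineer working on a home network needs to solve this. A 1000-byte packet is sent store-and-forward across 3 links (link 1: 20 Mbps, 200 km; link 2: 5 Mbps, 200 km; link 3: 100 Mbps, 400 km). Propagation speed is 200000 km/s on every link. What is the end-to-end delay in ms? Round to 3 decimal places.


Packet = 1000 bytes = 8000 bits. Store-and-forward: sum (t_trans + t_prop) per link.
Link 1: t_trans = 8000/(20*10^6) s = 0.4000 ms; t_prop = 200/200000 s = 1.0000 ms; subtotal = 1.4000 ms
Link 2: t_trans = 8000/(5*10^6) s = 1.6000 ms; t_prop = 200/200000 s = 1.0000 ms; subtotal = 2.6000 ms
Link 3: t_trans = 8000/(100*10^6) s = 0.0800 ms; t_prop = 400/200000 s = 2.0000 ms; subtotal = 2.0800 ms
End-to-end = 1.4000 + 2.6000 + 2.0800 = 6.0800 ms -> 6.080 ms (3 dp)

6.080


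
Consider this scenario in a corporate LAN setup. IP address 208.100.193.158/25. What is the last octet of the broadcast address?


Given: IP = 208.100.193.158, prefix = /25
Host bits = 32 - 25 = 7
Network last octet = 158 AND mask = 128
Host part size = 2^7 - 1 = 127
Broadcast last octet = 128 OR 127 = 255

255


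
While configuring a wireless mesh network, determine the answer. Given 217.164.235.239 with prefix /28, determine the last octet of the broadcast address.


Given: IP = 217.164.235.239, prefix = /28
Host bits = 32 - 28 = 4
Network last octet = 239 AND mask = 224
Host part size = 2^4 - 1 = 15
Broadcast last octet = 224 OR 15 = 239

239


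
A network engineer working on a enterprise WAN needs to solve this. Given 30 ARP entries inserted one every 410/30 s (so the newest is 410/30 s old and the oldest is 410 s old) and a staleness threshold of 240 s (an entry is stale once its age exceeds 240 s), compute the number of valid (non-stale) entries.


Ages are k * 410/30 s for k = 1..30 (spacing = 13.6667 s).
Entry k is valid iff k * 410/30 <= 240 iff k <= 30 * 240 / 410 = 17.5610
n_valid = floor(17.5610) = 17
(n_stale = 30 - 17 = 13)

17


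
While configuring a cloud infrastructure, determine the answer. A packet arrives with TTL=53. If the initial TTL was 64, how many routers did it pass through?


Given: initial TTL = 64, received TTL = 53
Hops = initial TTL - received TTL
Hops = 64 - 53 = 11

11


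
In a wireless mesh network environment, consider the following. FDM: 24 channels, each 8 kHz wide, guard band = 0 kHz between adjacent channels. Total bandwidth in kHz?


Given: 24 channels, 8 kHz each, guard = 0 kHz
Channel bandwidth = 24 * 8 = 192 kHz
Guard bands = 23 gaps * 0 kHz = 0 kHz
Total = 192 + 0 = 192 kHz

192


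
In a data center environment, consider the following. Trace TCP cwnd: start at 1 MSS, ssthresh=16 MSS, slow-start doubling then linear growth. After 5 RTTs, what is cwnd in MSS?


RTT 0: cwnd = 1 MSS (initial)
RTT 1: cwnd = 2 MSS (slow start, doubled)
RTT 2: cwnd = 4 MSS (slow start, doubled)
RTT 3: cwnd = 8 MSS (slow start, doubled)
RTT 4: cwnd = 16 MSS (slow start, doubled)
RTT 5: cwnd = 17 MSS (congestion avoidance, +1)

17


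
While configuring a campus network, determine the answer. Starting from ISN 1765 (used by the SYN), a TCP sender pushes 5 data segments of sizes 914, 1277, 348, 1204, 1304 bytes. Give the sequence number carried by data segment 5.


The SYN occupies sequence number ISN = 1765, so the first data byte is ISN + 1 = 1766.
SEQ of data segment i = (ISN + 1) + sum of payload sizes of segments 1..i-1.
Segment 1: SEQ = 1766, payload = 914 bytes
Segment 2: SEQ = 2680, payload = 1277 bytes
Segment 3: SEQ = 3957, payload = 348 bytes
Segment 4: SEQ = 4305, payload = 1204 bytes
Segment 5: SEQ = 5509, payload = 1304 bytes
SEQ of segment 5 = 1766 + 914 + 1277 + 348 + 1204 = 5509

5509


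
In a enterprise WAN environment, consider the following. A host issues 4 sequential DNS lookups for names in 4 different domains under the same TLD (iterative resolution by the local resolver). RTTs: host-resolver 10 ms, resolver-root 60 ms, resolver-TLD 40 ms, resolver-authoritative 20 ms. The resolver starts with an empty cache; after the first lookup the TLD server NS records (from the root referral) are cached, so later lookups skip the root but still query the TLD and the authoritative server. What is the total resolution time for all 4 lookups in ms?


Lookup 1 (cold cache): local + root + TLD + auth = 10 + 60 + 40 + 20 = 130 ms
Lookups 2..4 (TLD NS cached -> skip root; new domain -> still ask TLD and auth): local + TLD + auth = 10 + 40 + 20 = 70 ms each
Remaining 3 lookups: 3 * 70 = 210 ms
Total = 130 + 210 = 340 ms

340


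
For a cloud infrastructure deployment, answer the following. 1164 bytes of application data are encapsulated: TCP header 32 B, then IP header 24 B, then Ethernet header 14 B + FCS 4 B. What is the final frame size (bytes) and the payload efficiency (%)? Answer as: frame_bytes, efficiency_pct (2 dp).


TCP segment = 1164 + 32 = 1196 B
IP packet = 1196 + 24 = 1220 B
Ethernet frame = 1220 + 14 + 4 = 1238 B
Efficiency = app / frame = 1164 / 1238 = 0.940226 = 94.0226% -> 94.02% (2 dp)

1238, 94.02


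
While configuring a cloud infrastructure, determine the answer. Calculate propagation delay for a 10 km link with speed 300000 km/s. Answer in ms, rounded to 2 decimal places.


Given: distance = 10 km, speed = 300000 km/s
Delay = distance / speed = 10 / 300000 seconds
Delay in ms = 10 * 1000 / 300000
Delay = 0.0333 ms
Rounded to 2 dp = 0.03 ms

0.03


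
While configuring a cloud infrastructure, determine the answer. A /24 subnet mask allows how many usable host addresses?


Given: subnet mask /24
Host bits = 32 - 24 = 8
Total addresses = 2^8 = 256
Usable hosts = 256 - 2 (network + broadcast) = 254

254


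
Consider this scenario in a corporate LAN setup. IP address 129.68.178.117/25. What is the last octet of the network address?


Given: IP = 129.68.178.117, prefix = /25
Subnet mask = 255.255.255.128
Last octet of IP: 117
Last octet of mask: 128
Network last octet = 117 AND 128 = 0

0


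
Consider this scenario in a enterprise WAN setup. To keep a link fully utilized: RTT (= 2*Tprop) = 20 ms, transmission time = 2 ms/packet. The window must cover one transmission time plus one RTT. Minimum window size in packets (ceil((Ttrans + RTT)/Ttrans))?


Given: Ttrans = 2 ms, RTT = 20 ms (= 2 * Tprop, Tprop = 10 ms)
Time until first ACK returns = Ttrans + RTT = 2 + 20 = 22 ms
Need W * Ttrans >= Ttrans + RTT  ->  W >= (Ttrans + RTT) / Ttrans
(Ttrans + RTT) / Ttrans = 22 / 2 = 11
W_min = ceil(11) = 11

11


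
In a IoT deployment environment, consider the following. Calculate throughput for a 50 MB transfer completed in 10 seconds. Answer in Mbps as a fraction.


Given: file = 50 MB, time = 10 s
File in Mb = 50 * 8 = 400 Mb
Throughput = 400 / 10 Mbps
Throughput = 40 Mbps

40


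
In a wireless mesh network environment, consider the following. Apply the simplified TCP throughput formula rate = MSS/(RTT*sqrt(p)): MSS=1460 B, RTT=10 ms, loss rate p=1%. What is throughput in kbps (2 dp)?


Given: MSS = 1460 bytes, RTT = 10 ms, loss = 1%
RTT in seconds = 10 / 1000 = 0.01
Loss rate = 1% = 0.01
sqrt(loss) = sqrt(0.01) = 0.1
Throughput (bytes/s) = 1460 / (0.01 * 0.1) = 1460000.0000
Throughput (kbps) = 1460000.0000 * 8 / 1000 = 11680.000000 -> 11680.00 kbps (2 dp)

11680.00


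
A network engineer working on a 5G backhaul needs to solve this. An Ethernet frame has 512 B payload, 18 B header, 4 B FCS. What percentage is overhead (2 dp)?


Given: payload = 512 B, header = 18 B, trailer = 4 B
Overhead bytes = header + trailer = 18 + 4 = 22
Total frame = payload + overhead = 512 + 22 = 534
Overhead % = 22 / 534 * 100 = 4.1199% -> 4.12% (2 dp)

4.12


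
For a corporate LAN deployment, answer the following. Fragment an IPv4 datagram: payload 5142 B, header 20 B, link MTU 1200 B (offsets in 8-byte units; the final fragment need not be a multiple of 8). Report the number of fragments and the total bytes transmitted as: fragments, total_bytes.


Max data per non-final fragment = floor((MTU - header)/8)*8 = floor((1200 - 20)/8)*8 = floor(1180/8)*8 = 1176 B
Final fragment needs no 8-byte alignment: it can carry up to MTU - header = 1180 B
Non-final fragments needed = ceil((payload - 1180) / 1176) = ceil(3962/1176) = ceil(3.3690) = 4
Number of fragments = 4 + 1 = 5
Fragment sizes (data): 4 * 1176 B + 438 B (last, 438 <= 1180 OK)
Total bytes sent = payload + n_frags * header = 5142 + 5*20 = 5142 + 100 = 5242 B

5, 5242


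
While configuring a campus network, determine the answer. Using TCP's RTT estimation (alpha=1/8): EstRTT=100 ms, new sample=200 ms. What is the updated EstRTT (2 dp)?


Given: EstRTT = 100 ms, SampleRTT = 200 ms, alpha = 1/8
New EstRTT = (1 - alpha) * EstRTT + alpha * SampleRTT
(7/8) * 100 = 87.5
(1/8) * 200 = 25
New EstRTT = 87.5 + 25 = 112.5 ms -> 112.50 ms (2 dp)

112.50


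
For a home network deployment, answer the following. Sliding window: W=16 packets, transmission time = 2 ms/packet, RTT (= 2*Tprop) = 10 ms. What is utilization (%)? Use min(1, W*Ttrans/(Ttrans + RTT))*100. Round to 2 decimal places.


Given: W = 16, Ttrans = 2 ms, RTT = 10 ms (= 2 * Tprop, Tprop = 5 ms)
Cycle time = Ttrans + RTT = 2 + 10 = 12 ms (first packet sent until its ACK returns)
W * Ttrans = 16 * 2 = 32 ms of sending per cycle
W * Ttrans / (Ttrans + RTT) = 32 / 12 = 2.666667
U = min(1, 2.666667) = 1.000000
U% = 100.00%

100.00


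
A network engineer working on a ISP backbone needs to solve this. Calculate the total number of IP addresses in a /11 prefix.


Given: CIDR prefix /11
Host bits = 32 - 11 = 21
Total addresses = 2^21 = 2097152

2097152


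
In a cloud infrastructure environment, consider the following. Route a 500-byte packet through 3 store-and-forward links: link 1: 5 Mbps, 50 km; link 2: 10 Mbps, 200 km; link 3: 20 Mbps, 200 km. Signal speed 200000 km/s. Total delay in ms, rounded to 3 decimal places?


Packet = 500 bytes = 4000 bits. Store-and-forward: sum (t_trans + t_prop) per link.
Link 1: t_trans = 4000/(5*10^6) s = 0.8000 ms; t_prop = 50/200000 s = 0.2500 ms; subtotal = 1.0500 ms
Link 2: t_trans = 4000/(10*10^6) s = 0.4000 ms; t_prop = 200/200000 s = 1.0000 ms; subtotal = 1.4000 ms
Link 3: t_trans = 4000/(20*10^6) s = 0.2000 ms; t_prop = 200/200000 s = 1.0000 ms; subtotal = 1.2000 ms
End-to-end = 1.0500 + 1.4000 + 1.2000 = 3.6500 ms -> 3.650 ms (3 dp)

3.650


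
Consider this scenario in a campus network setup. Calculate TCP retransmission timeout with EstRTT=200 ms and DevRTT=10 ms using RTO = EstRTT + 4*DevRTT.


Given: EstRTT = 200 ms, DevRTT = 10 ms
Timeout = EstRTT + 4 * DevRTT
4 * DevRTT = 4 * 10 = 40
Timeout = 200 + 40 = 240 ms

240


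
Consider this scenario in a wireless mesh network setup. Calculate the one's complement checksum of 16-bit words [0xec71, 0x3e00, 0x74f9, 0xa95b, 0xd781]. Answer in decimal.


Given words: [0xec71, 0x3e00, 0x74f9, 0xa95b, 0xd781]
Step 1: Sum all words
Raw sum = 60529 + 15872 + 29945 + 43355 + 55169 = 204870
Step 2: Fold carry: (8262 + 3) = 8265
One's complement = ~8265 & 0xFFFF = 57270

57270


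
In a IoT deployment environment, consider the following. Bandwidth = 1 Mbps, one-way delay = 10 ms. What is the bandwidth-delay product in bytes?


Given: bandwidth = 1 Mbps, delay = 10 ms
BDP in bits = 1 * 10^6 * 10 / 1000
BDP in bits = 10000
BDP in bytes = 10000 / 8 = 1250

1250


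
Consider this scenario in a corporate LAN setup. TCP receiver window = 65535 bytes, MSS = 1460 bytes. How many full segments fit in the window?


Given: RWND = 65535 bytes, MSS = 1460 bytes
Full segments = floor(RWND / MSS)
Full segments = floor(65535 / 1460)
Full segments = floor(44.887) = 44

44


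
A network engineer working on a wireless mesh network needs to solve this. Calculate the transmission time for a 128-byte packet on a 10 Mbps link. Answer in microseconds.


Given: packet = 128 bytes, bandwidth = 10 Mbps
Packet in bits = 128 * 8 = 1024 bits
Bandwidth = 10 * 10^6 = 10000000 bps
Time = 1024 / 10000000 seconds
Time in us = 1024 * 10^6 / 10000000 = 102.4

102.4


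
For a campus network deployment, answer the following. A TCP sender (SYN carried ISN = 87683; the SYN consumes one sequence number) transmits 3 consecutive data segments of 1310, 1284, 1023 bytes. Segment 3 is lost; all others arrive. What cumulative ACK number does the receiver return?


SYN uses sequence number 87683; first data byte = ISN + 1 = 87684.
Segment 1: SEQ = 87684, len = 1310 B, covers [87684, 88993]
Segment 2: SEQ = 88994, len = 1284 B, covers [88994, 90277]
Segment 3: SEQ = 90278, len = 1023 B, covers [90278, 91300] [LOST]
In-order data received: bytes [87684, 90277] (segments 1..2).
Segment 3 missing -> gap begins at byte 90278.
Cumulative ACK = next expected in-order byte = 87684 + 1310 + 1284 = 90278

90278


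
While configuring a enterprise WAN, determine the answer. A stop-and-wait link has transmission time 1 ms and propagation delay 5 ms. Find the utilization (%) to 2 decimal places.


Given: Ttrans = 1 ms, Tprop = 5 ms
RTT = 2 * Tprop = 2 * 5 = 10 ms
U = Ttrans / (Ttrans + RTT)
U = 1 / (1 + 10)
U = 1 / 11 = 0.090909
U% = 9.09%

9.09


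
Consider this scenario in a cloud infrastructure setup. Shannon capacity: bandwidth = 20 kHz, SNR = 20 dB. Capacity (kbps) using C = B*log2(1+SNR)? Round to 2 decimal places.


Given: B = 20 kHz, SNR = 20 dB
SNR linear = 10^(20/10) = 100
1 + SNR = 101
log2(101) = 6.6582114828
C = 20 * 1000 * 6.6582114828 = 133164.2297 bps
C = 133.164230 kbps -> 133.16 kbps (2 dp)

133.16


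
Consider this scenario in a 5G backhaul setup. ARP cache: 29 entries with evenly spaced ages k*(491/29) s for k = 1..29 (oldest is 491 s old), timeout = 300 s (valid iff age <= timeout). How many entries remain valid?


Ages are k * 491/29 s for k = 1..29 (spacing = 16.9310 s).
Entry k is valid iff k * 491/29 <= 300 iff k <= 29 * 300 / 491 = 17.7189
n_valid = floor(17.7189) = 17
(n_stale = 29 - 17 = 12)

17


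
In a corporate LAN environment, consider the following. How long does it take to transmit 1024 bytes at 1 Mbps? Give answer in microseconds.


Given: packet = 1024 bytes, bandwidth = 1 Mbps
Packet in bits = 1024 * 8 = 8192 bits
Bandwidth = 1 * 10^6 = 1000000 bps
Time = 8192 / 1000000 seconds
Time in us = 8192 * 10^6 / 1000000 = 8192

8192


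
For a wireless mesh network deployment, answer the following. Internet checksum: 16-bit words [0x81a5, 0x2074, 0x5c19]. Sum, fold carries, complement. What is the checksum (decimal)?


Given words: [0x81a5, 0x2074, 0x5c19]
Step 1: Sum all words
Raw sum = 33189 + 8308 + 23577 = 65074
One's complement = ~65074 & 0xFFFF = 461

461


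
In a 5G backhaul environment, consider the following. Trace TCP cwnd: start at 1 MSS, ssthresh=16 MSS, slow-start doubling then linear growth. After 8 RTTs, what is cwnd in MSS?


RTT 0: cwnd = 1 MSS (initial)
RTT 1: cwnd = 2 MSS (slow start, doubled)
RTT 2: cwnd = 4 MSS (slow start, doubled)
RTT 3: cwnd = 8 MSS (slow start, doubled)
RTT 4: cwnd = 16 MSS (slow start, doubled)
RTT 5: cwnd = 17 MSS (congestion avoidance, +1)
RTT 6: cwnd = 18 MSS (congestion avoidance, +1)
RTT 7: cwnd = 19 MSS (congestion avoidance, +1)
RTT 8: cwnd = 20 MSS (congestion avoidance, +1)

20


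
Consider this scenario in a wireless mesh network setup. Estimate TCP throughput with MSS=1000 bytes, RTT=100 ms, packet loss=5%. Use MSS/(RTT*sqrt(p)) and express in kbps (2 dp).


Given: MSS = 1000 bytes, RTT = 100 ms, loss = 5%
RTT in seconds = 100 / 1000 = 0.1
Loss rate = 5% = 0.05
sqrt(loss) = sqrt(0.05) = 0.223606797750
Throughput (bytes/s) = 1000 / (0.1 * 0.223606797750) = 44721.3595
Throughput (kbps) = 44721.3595 * 8 / 1000 = 357.770876 -> 357.77 kbps (2 dp)

357.77


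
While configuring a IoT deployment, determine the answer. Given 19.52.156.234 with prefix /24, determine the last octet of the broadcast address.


Given: IP = 19.52.156.234, prefix = /24
Host bits = 32 - 24 = 8
Network last octet = 234 AND mask = 0
Host part size = 2^8 - 1 = 255
Broadcast last octet = 0 OR 255 = 255

255


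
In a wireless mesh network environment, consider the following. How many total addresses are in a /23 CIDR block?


Given: CIDR prefix /23
Host bits = 32 - 23 = 9
Total addresses = 2^9 = 512

512


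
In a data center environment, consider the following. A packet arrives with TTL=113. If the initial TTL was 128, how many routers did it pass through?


Given: initial TTL = 128, received TTL = 113
Hops = initial TTL - received TTL
Hops = 128 - 113 = 15

15


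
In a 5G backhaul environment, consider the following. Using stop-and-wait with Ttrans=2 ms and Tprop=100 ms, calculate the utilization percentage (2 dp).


Given: Ttrans = 2 ms, Tprop = 100 ms
RTT = 2 * Tprop = 2 * 100 = 200 ms
U = Ttrans / (Ttrans + RTT)
U = 2 / (2 + 200)
U = 2 / 202 = 0.009901
U% = 0.99%

0.99


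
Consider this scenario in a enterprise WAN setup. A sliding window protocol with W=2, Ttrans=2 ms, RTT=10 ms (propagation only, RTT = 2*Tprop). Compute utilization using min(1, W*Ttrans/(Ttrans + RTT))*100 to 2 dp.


Given: W = 2, Ttrans = 2 ms, RTT = 10 ms (= 2 * Tprop, Tprop = 5 ms)
Cycle time = Ttrans + RTT = 2 + 10 = 12 ms (first packet sent until its ACK returns)
W * Ttrans = 2 * 2 = 4 ms of sending per cycle
W * Ttrans / (Ttrans + RTT) = 4 / 12 = 0.333333
U = min(1, 0.333333) = 0.333333
U% = 33.33%

33.33


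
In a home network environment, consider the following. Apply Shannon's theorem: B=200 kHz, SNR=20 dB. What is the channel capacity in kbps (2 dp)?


Given: B = 200 kHz, SNR = 20 dB
SNR linear = 10^(20/10) = 100
1 + SNR = 101
log2(101) = 6.6582114828
C = 200 * 1000 * 6.6582114828 = 1331642.2966 bps
C = 1331.642297 kbps -> 1331.64 kbps (2 dp)

1331.64


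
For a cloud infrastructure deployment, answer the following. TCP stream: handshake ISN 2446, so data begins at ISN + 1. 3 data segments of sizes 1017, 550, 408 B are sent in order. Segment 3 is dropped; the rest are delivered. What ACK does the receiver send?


SYN uses sequence number 2446; first data byte = ISN + 1 = 2447.
Segment 1: SEQ = 2447, len = 1017 B, covers [2447, 3463]
Segment 2: SEQ = 3464, len = 550 B, covers [3464, 4013]
Segment 3: SEQ = 4014, len = 408 B, covers [4014, 4421] [LOST]
In-order data received: bytes [2447, 4013] (segments 1..2).
Segment 3 missing -> gap begins at byte 4014.
Cumulative ACK = next expected in-order byte = 2447 + 1017 + 550 = 4014

4014


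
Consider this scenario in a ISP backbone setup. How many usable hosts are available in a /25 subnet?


Given: subnet mask /25
Host bits = 32 - 25 = 7
Total addresses = 2^7 = 128
Usable hosts = 128 - 2 (network + broadcast) = 126

126


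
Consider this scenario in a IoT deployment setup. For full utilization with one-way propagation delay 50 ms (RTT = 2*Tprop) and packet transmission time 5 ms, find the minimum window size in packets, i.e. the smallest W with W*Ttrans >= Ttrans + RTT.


Given: Ttrans = 5 ms, RTT = 100 ms (= 2 * Tprop, Tprop = 50 ms)
Time until first ACK returns = Ttrans + RTT = 5 + 100 = 105 ms
Need W * Ttrans >= Ttrans + RTT  ->  W >= (Ttrans + RTT) / Ttrans
(Ttrans + RTT) / Ttrans = 105 / 5 = 21
W_min = ceil(21) = 21

21


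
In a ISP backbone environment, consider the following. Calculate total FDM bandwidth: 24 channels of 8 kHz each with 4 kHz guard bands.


Given: 24 channels, 8 kHz each, guard = 4 kHz
Channel bandwidth = 24 * 8 = 192 kHz
Guard bands = 23 gaps * 4 kHz = 92 kHz
Total = 192 + 92 = 284 kHz

284
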